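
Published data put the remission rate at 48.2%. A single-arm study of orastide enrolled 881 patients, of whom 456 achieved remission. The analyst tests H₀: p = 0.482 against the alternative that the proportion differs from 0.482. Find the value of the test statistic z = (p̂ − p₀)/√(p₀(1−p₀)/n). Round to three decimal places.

z = 2.114

p̂ = 456/881 ≈ 0.517594.
SE = √(p₀(1−p₀)/n) = √(0.24968/881) = 0.016835.
z = (0.517594 − 0.482)/0.016835 = 0.035594/0.016835 = 2.114.
Two-sided p-value ≈ 2·Φ(−2.114) = 0.0345.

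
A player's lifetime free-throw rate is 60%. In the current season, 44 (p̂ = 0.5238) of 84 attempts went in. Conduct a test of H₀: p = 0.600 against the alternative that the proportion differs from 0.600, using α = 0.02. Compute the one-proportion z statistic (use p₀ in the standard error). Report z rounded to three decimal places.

p̂ = 44/84 ≈ 0.52381.
SE = √(p₀(1−p₀)/n) = √(0.24/84) = 0.05345.
z = (0.52381 − 0.6)/0.05345 = -0.07619/0.05345 = -1.425.
p-value = 2·P(Z > 1.425) ≈ 0.1540, so at α = 0.02 we fail to reject H₀.

z = -1.425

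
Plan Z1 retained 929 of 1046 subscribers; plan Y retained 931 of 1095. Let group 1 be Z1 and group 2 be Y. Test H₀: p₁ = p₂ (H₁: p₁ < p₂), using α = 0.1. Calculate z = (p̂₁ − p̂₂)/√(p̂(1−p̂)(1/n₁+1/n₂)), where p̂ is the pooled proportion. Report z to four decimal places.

z = 2.5972

p̂₁ = 929/1046 ≈ 0.888145, p̂₂ = 931/1095 ≈ 0.850228.
Pooled p̂ = (929+931)/(1046+1095) = 1860/2141 = 0.868753.
SE = √(p̂(1−p̂)(1/n₁+1/n₂)) = √(0.868753·0.131247·0.00186926) = √(0.000213136) = 0.014599.
z = (0.888145 − 0.850228)/0.014599 = 0.037917/0.014599 = 2.5972.
p-value = P(Z < 2.597) ≈ 0.9953, so at α = 0.1 we fail to reject H₀.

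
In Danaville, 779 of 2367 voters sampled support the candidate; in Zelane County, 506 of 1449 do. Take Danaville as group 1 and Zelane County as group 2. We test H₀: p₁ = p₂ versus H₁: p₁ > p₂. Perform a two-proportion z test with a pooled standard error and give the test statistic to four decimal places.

z = -1.2749

p̂₁ = 779/2367 = 0.329109, p̂₂ = 506/1449 = 0.349206.
Pooled p̂ = (779+506)/(2367+1449) = 1285/3816 = 0.336740.
SE = √(p̂(1−p̂)(1/n₁+1/n₂)) = √(0.336740·0.663260·0.00111261) = √(0.000248496) = 0.015764.
z = (0.329109 − 0.349206)/0.015764 = -0.020097/0.015764 = -1.2749.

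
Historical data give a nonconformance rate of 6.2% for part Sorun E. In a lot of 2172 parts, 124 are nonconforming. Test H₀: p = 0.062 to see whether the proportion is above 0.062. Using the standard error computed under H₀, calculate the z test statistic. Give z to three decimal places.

z = -0.949

p̂ = 124/2172 ≈ 0.057090.
Standard error under H₀: √(0.062×0.938/2172) = 0.005174.
z = (0.057090 − 0.062)/0.005174 = -0.004910/0.005174 = -0.949.
p-value = P(Z > -0.949) ≈ 0.8286.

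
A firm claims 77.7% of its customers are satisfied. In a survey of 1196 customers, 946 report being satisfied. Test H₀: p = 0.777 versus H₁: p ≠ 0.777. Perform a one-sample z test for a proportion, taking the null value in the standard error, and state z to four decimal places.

z = 1.1606

p̂ = 946/1196 = 0.7909699.
Under H₀, SE = √(0.777·0.223/1196) = √(0.000144875) = 0.0120364.
z = (0.7909699 − 0.777)/0.0120364 = 0.0139699/0.0120364 = 1.1606.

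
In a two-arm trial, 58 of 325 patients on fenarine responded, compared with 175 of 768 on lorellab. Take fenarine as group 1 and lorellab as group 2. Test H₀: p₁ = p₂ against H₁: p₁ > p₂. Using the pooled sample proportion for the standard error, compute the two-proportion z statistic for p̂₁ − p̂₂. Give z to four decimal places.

z = -1.8229

p̂₁ = 58/325 ≈ 0.178462, p̂₂ = 175/768 ≈ 0.227865.
Pooled p̂ = (58+175)/(325+768) = 233/1093 = 0.213175.
SE = √(0.167731 × 0.00437901) = 0.027102.
z = (0.178462 − 0.227865)/0.027102 = -0.049403/0.027102 = -1.8229.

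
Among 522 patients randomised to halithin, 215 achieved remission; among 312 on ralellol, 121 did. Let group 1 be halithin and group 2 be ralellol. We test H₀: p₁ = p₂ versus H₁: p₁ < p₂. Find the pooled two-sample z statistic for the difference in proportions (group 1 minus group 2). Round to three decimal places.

p̂₁ = 215/522 ≈ 0.41188, p̂₂ = 121/312 ≈ 0.38782.
Pooled p̂ = (215+121)/(522+312) = 336/834 = 0.40288.
SE = √(0.240567 × 0.00512084) = 0.03510.
z = (0.41188 − 0.38782)/0.03510 = 0.02406/0.03510 = 0.685.

z = 0.685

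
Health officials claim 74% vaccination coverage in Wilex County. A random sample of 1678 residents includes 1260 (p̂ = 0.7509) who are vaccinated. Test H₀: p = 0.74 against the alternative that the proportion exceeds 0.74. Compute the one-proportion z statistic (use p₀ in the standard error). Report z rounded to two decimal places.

z = 1.02

p̂ = 1260/1678 = 0.7509.
Under H₀, SE = √(0.74·0.26/1678) = √(0.00011466) = 0.0107.
z = (0.7509 − 0.74)/0.0107 = 0.0109/0.0107 = 1.02.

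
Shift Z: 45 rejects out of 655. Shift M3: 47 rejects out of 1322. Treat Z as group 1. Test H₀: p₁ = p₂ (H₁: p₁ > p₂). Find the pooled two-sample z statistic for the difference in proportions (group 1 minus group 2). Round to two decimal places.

z = 3.29

p̂₁ = 45/655 = 0.068702, p̂₂ = 47/1322 = 0.035552.
Pooled p̂ = (45+47)/(655+1322) = 92/1977 = 0.046535.
SE = √(0.0443696 × 0.00228315) = 0.010065.
z = (0.068702 − 0.035552)/0.010065 = 0.033150/0.010065 = 3.29.
p-value = P(Z > 3.294) ≈ 0.0005.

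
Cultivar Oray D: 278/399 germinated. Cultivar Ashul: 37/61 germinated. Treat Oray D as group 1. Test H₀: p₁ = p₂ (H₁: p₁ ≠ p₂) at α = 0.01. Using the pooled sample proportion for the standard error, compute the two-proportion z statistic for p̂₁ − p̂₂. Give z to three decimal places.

z = 1.412

p̂₁ = 278/399 ≈ 0.69674, p̂₂ = 37/61 ≈ 0.60656.
Pooled p̂ = (278+37)/(399+61) = 315/460 = 0.68478.
SE = √(p̂(1−p̂)(1/n₁+1/n₂)) = √(0.68478·0.31522·0.0188997) = √(0.0040796) = 0.06387.
z = (0.69674 − 0.60656)/0.06387 = 0.09018/0.06387 = 1.412.
Two-sided p-value ≈ 2·Φ(−1.412) = 0.1580; since p > α = 0.01, fail to reject H₀.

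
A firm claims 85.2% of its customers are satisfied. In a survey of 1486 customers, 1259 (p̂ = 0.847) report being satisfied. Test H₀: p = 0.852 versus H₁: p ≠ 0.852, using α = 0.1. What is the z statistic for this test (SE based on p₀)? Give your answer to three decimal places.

z = -0.517

p̂ = 1259/1486 = 0.84724.
Standard error under H₀: √(0.852×0.148/1486) = 0.00921.
z = (0.84724 − 0.852)/0.00921 = -0.00476/0.00921 = -0.517.
Two-sided p-value ≈ 2·Φ(−0.517) = 0.6054; since p > α = 0.1, fail to reject H₀.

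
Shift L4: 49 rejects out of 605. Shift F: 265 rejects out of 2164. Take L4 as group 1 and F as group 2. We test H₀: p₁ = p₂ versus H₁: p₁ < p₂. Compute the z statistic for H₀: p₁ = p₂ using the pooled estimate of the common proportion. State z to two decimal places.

z = -2.84

p̂₁ = 49/605 ≈ 0.0810, p̂₂ = 265/2164 ≈ 0.1225.
Pooled p̂ = (49+265)/(605+2164) = 314/2769 = 0.1134.
SE = √(p̂(1−p̂)(1/n₁+1/n₂)) = √(0.1134·0.8866·0.002115) = √(0.00021264) = 0.0146.
z = (0.0810 − 0.1225)/0.0146 = -0.0415/0.0146 = -2.84.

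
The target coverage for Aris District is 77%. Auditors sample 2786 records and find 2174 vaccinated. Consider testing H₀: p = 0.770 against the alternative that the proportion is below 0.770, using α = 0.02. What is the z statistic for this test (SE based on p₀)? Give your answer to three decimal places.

p̂ = 2174/2786 ≈ 0.78033.
Standard error under H₀: √(0.77×0.23/2786) = 0.00797.
z = (0.78033 − 0.77)/0.00797 = 0.01033/0.00797 = 1.296.
p-value = P(Z < 1.296) ≈ 0.9025. With α = 0.02, fail to reject H₀.

z = 1.296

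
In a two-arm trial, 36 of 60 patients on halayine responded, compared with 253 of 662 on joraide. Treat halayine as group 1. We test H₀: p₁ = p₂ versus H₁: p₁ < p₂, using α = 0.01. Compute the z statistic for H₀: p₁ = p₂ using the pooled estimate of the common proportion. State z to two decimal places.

p̂₁ = 36/60 = 0.6000, p̂₂ = 253/662 = 0.3822.
Pooled p̂ = (36+253)/(60+662) = 289/722 = 0.4003.
SE = √(p̂(1−p̂)(1/n₁+1/n₂)) = √(0.4003·0.5997·0.0181772) = √(0.00436354) = 0.0661.
z = (0.6000 − 0.3822)/0.0661 = 0.2178/0.0661 = 3.30.
p-value = P(Z < 3.298) ≈ 0.9995. With α = 0.01, fail to reject H₀.

z = 3.30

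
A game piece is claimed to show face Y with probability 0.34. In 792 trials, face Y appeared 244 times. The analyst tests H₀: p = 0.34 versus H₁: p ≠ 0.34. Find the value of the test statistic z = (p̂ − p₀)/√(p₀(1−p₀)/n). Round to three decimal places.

z = -1.896

p̂ = 244/792 ≈ 0.308081.
SE = √(p₀(1−p₀)/n) = √(0.2244/792) = 0.016833.
z = (0.308081 − 0.34)/0.016833 = -0.031919/0.016833 = -1.896.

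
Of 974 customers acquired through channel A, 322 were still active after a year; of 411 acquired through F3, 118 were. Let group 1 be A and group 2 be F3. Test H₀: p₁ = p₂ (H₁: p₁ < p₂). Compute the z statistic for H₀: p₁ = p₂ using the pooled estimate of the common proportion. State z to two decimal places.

p̂₁ = 322/974 ≈ 0.3306, p̂₂ = 118/411 ≈ 0.2871.
Pooled p̂ = (322+118)/(974+411) = 440/1385 = 0.3177.
SE = √(p̂(1−p̂)(1/n₁+1/n₂)) = √(0.3177·0.6823·0.00345978) = √(0.000749953) = 0.0274.
z = (0.3306 − 0.2871)/0.0274 = 0.0435/0.0274 = 1.59.

z = 1.59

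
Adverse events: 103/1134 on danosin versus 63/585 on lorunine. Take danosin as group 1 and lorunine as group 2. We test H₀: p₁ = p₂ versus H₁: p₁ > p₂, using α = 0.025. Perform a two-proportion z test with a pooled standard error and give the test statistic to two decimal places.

p̂₁ = 103/1134 = 0.09083, p̂₂ = 63/585 = 0.10769.
Pooled p̂ = (103+63)/(1134+585) = 166/1719 = 0.09657.
SE = √(p̂(1−p̂)(1/n₁+1/n₂)) = √(0.09657·0.90343·0.00259124) = √(0.000226066) = 0.01504.
z = (0.09083 − 0.10769)/0.01504 = -0.01686/0.01504 = -1.12.
p-value = P(Z > -1.122) ≈ 0.8690; since p > α = 0.025, fail to reject H₀.

z = -1.12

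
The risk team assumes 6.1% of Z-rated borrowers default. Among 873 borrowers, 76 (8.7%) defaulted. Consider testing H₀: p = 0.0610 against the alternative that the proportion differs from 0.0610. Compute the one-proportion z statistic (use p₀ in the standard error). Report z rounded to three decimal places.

z = 3.217

p̂ = 76/873 = 0.08706.
SE = √(p₀(1−p₀)/n) = √(0.057279/873) = 0.00810.
z = (0.08706 − 0.061)/0.00810 = 0.02606/0.00810 = 3.217.
Two-sided p-value ≈ 2·Φ(−3.217) = 0.0013.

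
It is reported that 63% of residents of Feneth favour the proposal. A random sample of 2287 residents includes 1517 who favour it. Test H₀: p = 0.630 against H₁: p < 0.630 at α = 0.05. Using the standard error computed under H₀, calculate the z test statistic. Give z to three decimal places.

p̂ = 1517/2287 ≈ 0.663314.
Under H₀, SE = √(0.63·0.37/2287) = √(0.000101924) = 0.010096.
z = (0.663314 − 0.63)/0.010096 = 0.033314/0.010096 = 3.300.
p-value = P(Z < 3.300) ≈ 0.9995. With α = 0.05, fail to reject H₀.

z = 3.300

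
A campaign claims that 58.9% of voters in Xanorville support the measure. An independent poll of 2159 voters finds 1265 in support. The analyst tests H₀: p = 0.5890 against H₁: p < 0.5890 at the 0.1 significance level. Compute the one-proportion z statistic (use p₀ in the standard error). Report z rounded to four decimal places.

p̂ = 1265/2159 ≈ 0.5859194.
Under H₀, SE = √(0.589·0.411/2159) = √(0.000112126) = 0.0105889.
z = (0.5859194 − 0.589)/0.0105889 = -0.0030806/0.0105889 = -0.2909.
p-value = P(Z < -0.291) ≈ 0.3856; since p > α = 0.1, fail to reject H₀.

z = -0.2909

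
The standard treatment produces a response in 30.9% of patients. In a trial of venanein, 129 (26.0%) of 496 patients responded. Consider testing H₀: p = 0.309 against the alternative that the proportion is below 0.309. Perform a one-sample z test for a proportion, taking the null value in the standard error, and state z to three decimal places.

z = -2.358

p̂ = 129/496 = 0.26008.
Under H₀, SE = √(0.309·0.691/496) = √(0.000430482) = 0.02075.
z = (0.26008 − 0.309)/0.02075 = -0.04892/0.02075 = -2.358.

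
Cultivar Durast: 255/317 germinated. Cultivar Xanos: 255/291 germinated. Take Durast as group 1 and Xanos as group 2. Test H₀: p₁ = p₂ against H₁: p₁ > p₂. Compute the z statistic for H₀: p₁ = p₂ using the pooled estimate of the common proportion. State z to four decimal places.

z = -2.4076

p̂₁ = 255/317 ≈ 0.804416, p̂₂ = 255/291 ≈ 0.876289.
Pooled p̂ = (255+255)/(317+291) = 510/608 = 0.838816.
SE = √(p̂(1−p̂)(1/n₁+1/n₂)) = √(0.838816·0.161184·0.006591) = √(0.000891129) = 0.029852.
z = (0.804416 − 0.876289)/0.029852 = -0.071873/0.029852 = -2.4076.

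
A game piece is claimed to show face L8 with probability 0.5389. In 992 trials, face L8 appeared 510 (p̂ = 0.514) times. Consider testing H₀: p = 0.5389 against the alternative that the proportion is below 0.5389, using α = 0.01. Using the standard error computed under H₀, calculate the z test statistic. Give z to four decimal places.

p̂ = 510/992 ≈ 0.514113.
Under H₀, SE = √(0.5389·0.4611/992) = √(0.000250491) = 0.015827.
z = (0.514113 − 0.5389)/0.015827 = -0.024787/0.015827 = -1.5661.
p-value = P(Z < -1.566) ≈ 0.0587, so at α = 0.01 we fail to reject H₀.

z = -1.5661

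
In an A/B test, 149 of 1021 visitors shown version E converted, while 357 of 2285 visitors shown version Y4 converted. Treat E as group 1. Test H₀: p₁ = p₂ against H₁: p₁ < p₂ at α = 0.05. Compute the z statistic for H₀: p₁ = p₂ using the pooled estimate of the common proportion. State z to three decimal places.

z = -0.760

p̂₁ = 149/1021 = 0.14594, p̂₂ = 357/2285 = 0.15624.
Pooled p̂ = (149+357)/(1021+2285) = 506/3306 = 0.15306.
SE = √(p̂(1−p̂)(1/n₁+1/n₂)) = √(0.15306·0.84694·0.00141707) = √(0.000183693) = 0.01355.
z = (0.14594 − 0.15624)/0.01355 = -0.01030/0.01355 = -0.760.
p-value = P(Z < -0.760) ≈ 0.2236, so at α = 0.05 we fail to reject H₀.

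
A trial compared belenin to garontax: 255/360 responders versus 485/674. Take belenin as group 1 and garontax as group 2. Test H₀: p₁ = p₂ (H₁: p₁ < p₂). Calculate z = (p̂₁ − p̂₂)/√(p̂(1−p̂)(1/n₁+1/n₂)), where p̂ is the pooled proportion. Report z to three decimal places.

z = -0.382

p̂₁ = 255/360 ≈ 0.70833, p̂₂ = 485/674 ≈ 0.71958.
Pooled p̂ = (255+485)/(360+674) = 740/1034 = 0.71567.
SE = √(p̂(1−p̂)(1/n₁+1/n₂)) = √(0.71567·0.28433·0.00426146) = √(0.000867154) = 0.02945.
z = (0.70833 − 0.71958)/0.02945 = -0.01125/0.02945 = -0.382.
p-value = P(Z < -0.382) ≈ 0.3512.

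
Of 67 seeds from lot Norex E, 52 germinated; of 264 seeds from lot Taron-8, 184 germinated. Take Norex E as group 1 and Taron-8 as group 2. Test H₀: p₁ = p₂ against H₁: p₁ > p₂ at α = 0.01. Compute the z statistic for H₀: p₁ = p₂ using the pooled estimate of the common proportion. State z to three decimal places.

z = 1.279

p̂₁ = 52/67 = 0.77612, p̂₂ = 184/264 = 0.69697.
Pooled p̂ = (52+184)/(67+264) = 236/331 = 0.71299.
SE = √(0.204635 × 0.0187133) = 0.06188.
z = (0.77612 − 0.69697)/0.06188 = 0.07915/0.06188 = 1.279.
p-value = P(Z > 1.279) ≈ 0.1004; since p > α = 0.01, fail to reject H₀.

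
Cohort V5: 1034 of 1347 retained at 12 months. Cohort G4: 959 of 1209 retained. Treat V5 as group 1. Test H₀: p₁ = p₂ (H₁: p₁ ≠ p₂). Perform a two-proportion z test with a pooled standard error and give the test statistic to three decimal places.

z = -1.558

p̂₁ = 1034/1347 = 0.76763, p̂₂ = 959/1209 = 0.79322.
Pooled p̂ = (1034+959)/(1347+1209) = 1993/2556 = 0.77973.
SE = √(p̂(1−p̂)(1/n₁+1/n₂)) = √(0.77973·0.22027·0.00156952) = √(0.000269563) = 0.01642.
z = (0.76763 − 0.79322)/0.01642 = -0.02559/0.01642 = -1.558.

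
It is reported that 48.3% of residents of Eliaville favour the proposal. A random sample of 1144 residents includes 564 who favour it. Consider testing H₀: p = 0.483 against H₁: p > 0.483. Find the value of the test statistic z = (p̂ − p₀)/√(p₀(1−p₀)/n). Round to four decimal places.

z = 0.6773

p̂ = 564/1144 ≈ 0.493007.
SE = √(p₀(1−p₀)/n) = √(0.24971/1144) = 0.014774.
z = (0.493007 − 0.483)/0.014774 = 0.010007/0.014774 = 0.6773.
p-value = P(Z > 0.677) ≈ 0.2491.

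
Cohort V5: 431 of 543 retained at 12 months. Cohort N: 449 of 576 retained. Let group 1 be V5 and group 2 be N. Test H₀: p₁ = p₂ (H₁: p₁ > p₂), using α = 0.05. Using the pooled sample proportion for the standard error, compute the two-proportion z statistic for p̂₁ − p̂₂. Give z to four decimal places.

p̂₁ = 431/543 ≈ 0.7937385, p̂₂ = 449/576 ≈ 0.7795139.
Pooled p̂ = (431+449)/(543+576) = 880/1119 = 0.7864164.
SE = √(p̂(1−p̂)(1/n₁+1/n₂)) = √(0.7864164·0.2135836·0.00357773) = √(0.000600936) = 0.0245140.
z = (0.7937385 − 0.7795139)/0.0245140 = 0.0142246/0.0245140 = 0.5803.
p-value = P(Z > 0.580) ≈ 0.2809. With α = 0.05, fail to reject H₀.

z = 0.5803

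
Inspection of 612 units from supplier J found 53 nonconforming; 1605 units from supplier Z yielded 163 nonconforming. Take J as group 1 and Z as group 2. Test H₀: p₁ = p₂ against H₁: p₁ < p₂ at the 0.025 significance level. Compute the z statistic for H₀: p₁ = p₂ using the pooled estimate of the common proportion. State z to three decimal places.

z = -1.062

p̂₁ = 53/612 ≈ 0.08660, p̂₂ = 163/1605 ≈ 0.10156.
Pooled p̂ = (53+163)/(612+1605) = 216/2217 = 0.09743.
SE = √(p̂(1−p̂)(1/n₁+1/n₂)) = √(0.09743·0.90257·0.00225704) = √(0.000198476) = 0.01409.
z = (0.08660 − 0.10156)/0.01409 = -0.01496/0.01409 = -1.062.
p-value = P(Z < -1.062) ≈ 0.1442; since p > α = 0.025, fail to reject H₀.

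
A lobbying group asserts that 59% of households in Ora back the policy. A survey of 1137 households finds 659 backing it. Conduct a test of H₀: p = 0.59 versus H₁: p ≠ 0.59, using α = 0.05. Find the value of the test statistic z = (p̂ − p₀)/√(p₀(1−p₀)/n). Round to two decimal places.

p̂ = 659/1137 ≈ 0.5796.
SE = √(p₀(1−p₀)/n) = √(0.2419/1137) = 0.0146.
z = (0.5796 − 0.59)/0.0146 = -0.0104/0.0146 = -0.71.
Two-sided p-value ≈ 2·Φ(−0.713) = 0.4756. With α = 0.05, fail to reject H₀.

z = -0.71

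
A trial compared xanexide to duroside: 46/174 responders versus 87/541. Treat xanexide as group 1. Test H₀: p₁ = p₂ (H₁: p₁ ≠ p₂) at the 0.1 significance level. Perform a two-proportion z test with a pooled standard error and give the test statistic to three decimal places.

z = 3.054

p̂₁ = 46/174 = 0.26437, p̂₂ = 87/541 = 0.16081.
Pooled p̂ = (46+87)/(174+541) = 133/715 = 0.18601.
SE = √(0.151413 × 0.00759556) = 0.03391.
z = (0.26437 − 0.16081)/0.03391 = 0.10356/0.03391 = 3.054.
p-value = 2·P(Z > 3.054) ≈ 0.0023. With α = 0.1, reject H₀.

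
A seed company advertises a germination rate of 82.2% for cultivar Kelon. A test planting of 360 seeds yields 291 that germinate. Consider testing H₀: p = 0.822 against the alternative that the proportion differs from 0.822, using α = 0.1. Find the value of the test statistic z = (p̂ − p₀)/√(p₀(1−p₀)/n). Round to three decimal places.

z = -0.678

p̂ = 291/360 ≈ 0.80833.
Under H₀, SE = √(0.822·0.178/360) = √(0.000406433) = 0.02016.
z = (0.80833 − 0.822)/0.02016 = -0.01367/0.02016 = -0.678.
p-value = 2·P(Z > 0.678) ≈ 0.4978; since p > α = 0.1, fail to reject H₀.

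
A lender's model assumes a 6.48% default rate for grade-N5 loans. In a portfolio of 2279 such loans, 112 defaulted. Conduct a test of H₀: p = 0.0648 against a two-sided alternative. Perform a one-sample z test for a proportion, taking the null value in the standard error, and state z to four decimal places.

z = -3.0360

p̂ = 112/2279 = 0.0491444.
SE = √(p₀(1−p₀)/n) = √(0.060601/2279) = 0.0051566.
z = (0.0491444 − 0.0648)/0.0051566 = -0.0156556/0.0051566 = -3.0360.
Two-sided p-value ≈ 2·Φ(−3.036) = 0.0024.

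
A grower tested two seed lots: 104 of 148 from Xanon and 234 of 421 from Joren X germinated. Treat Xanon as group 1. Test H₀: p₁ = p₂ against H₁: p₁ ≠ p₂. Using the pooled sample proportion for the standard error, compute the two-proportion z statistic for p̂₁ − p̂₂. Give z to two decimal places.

p̂₁ = 104/148 ≈ 0.7027, p̂₂ = 234/421 ≈ 0.5558.
Pooled p̂ = (104+234)/(148+421) = 338/569 = 0.5940.
SE = √(p̂(1−p̂)(1/n₁+1/n₂)) = √(0.5940·0.4060·0.00913205) = √(0.00220228) = 0.0469.
z = (0.7027 − 0.5558)/0.0469 = 0.1469/0.0469 = 3.13.

z = 3.13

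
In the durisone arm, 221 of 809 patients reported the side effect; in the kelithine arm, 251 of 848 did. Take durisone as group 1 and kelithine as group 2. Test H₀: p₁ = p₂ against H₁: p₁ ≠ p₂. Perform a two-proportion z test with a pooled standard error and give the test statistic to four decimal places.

p̂₁ = 221/809 ≈ 0.273177, p̂₂ = 251/848 ≈ 0.295991.
Pooled p̂ = (221+251)/(809+848) = 472/1657 = 0.284852.
SE = √(p̂(1−p̂)(1/n₁+1/n₂)) = √(0.284852·0.715148·0.00241534) = √(0.000492032) = 0.022182.
z = (0.273177 − 0.295991)/0.022182 = -0.022814/0.022182 = -1.0285.
p-value = 2·P(Z > 1.028) ≈ 0.3037.

z = -1.0285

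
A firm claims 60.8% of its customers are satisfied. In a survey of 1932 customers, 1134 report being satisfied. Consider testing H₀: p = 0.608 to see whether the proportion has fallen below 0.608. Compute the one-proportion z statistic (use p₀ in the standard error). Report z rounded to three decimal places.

z = -1.895

p̂ = 1134/1932 = 0.586957.
SE = √(p₀(1−p₀)/n) = √(0.23834/1932) = 0.011107.
z = (0.586957 − 0.608)/0.011107 = -0.021043/0.011107 = -1.895.
p-value = P(Z < -1.895) ≈ 0.0291.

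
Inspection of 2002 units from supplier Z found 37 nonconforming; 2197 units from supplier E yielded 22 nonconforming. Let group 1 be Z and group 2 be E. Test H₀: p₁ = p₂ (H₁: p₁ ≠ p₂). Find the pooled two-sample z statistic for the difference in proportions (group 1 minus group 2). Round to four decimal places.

z = 2.3285

p̂₁ = 37/2002 = 0.01848152, p̂₂ = 22/2197 = 0.01001365.
Pooled p̂ = (37+22)/(2002+2197) = 59/4199 = 0.01405096.
SE = √(p̂(1−p̂)(1/n₁+1/n₂)) = √(0.01405096·0.98594904·0.000954667) = √(1.32255e-05) = 0.00363669.
z = (0.01848152 − 0.01001365)/0.00363669 = 0.00846787/0.00363669 = 2.3285.
Two-sided p-value ≈ 2·Φ(−2.328) = 0.0199.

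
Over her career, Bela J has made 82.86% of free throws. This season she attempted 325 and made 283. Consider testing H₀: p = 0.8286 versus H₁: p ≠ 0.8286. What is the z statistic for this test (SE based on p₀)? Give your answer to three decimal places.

z = 2.017

p̂ = 283/325 ≈ 0.870769.
Under H₀, SE = √(0.8286·0.1714/325) = √(0.000436991) = 0.020904.
z = (0.870769 − 0.8286)/0.020904 = 0.042169/0.020904 = 2.017.
p-value = 2·P(Z > 2.017) ≈ 0.0437.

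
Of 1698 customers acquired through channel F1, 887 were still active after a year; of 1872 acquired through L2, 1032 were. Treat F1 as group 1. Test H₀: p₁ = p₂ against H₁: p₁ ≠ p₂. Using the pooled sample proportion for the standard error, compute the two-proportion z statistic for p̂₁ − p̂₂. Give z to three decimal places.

p̂₁ = 887/1698 = 0.52238, p̂₂ = 1032/1872 = 0.55128.
Pooled p̂ = (887+1032)/(1698+1872) = 1919/3570 = 0.53754.
SE = √(0.248591 × 0.00112312) = 0.01671.
z = (0.52238 − 0.55128)/0.01671 = -0.02890/0.01671 = -1.730.
Two-sided p-value ≈ 2·Φ(−1.730) = 0.0837.

z = -1.730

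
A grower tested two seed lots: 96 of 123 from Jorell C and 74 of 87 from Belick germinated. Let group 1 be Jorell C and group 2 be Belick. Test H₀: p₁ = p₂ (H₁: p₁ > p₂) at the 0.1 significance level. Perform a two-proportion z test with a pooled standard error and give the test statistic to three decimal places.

z = -1.274

p̂₁ = 96/123 = 0.78049, p̂₂ = 74/87 = 0.85057.
Pooled p̂ = (96+74)/(123+87) = 170/210 = 0.80952.
SE = √(p̂(1−p̂)(1/n₁+1/n₂)) = √(0.80952·0.19048·0.0196243) = √(0.00302597) = 0.05501.
z = (0.78049 − 0.85057)/0.05501 = -0.07008/0.05501 = -1.274.
p-value = P(Z > -1.274) ≈ 0.8987; since p > α = 0.1, fail to reject H₀.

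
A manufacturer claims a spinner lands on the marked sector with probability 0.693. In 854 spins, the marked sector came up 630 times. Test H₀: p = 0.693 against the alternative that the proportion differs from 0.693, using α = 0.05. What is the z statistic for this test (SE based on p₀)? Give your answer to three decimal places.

p̂ = 630/854 = 0.737705.
SE = √(p₀(1−p₀)/n) = √(0.21275/854) = 0.015784.
z = (0.737705 − 0.693)/0.015784 = 0.044705/0.015784 = 2.832.
p-value = 2·P(Z > 2.832) ≈ 0.0046; since p < α = 0.05, reject H₀.

z = 2.832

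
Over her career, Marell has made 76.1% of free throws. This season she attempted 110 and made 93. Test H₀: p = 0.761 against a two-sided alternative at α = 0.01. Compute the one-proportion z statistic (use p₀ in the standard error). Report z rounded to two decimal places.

z = 2.08

p̂ = 93/110 = 0.8455.
Standard error under H₀: √(0.761×0.239/110) = 0.0407.
z = (0.8455 − 0.761)/0.0407 = 0.0845/0.0407 = 2.08.
Two-sided p-value ≈ 2·Φ(−2.077) = 0.0378. With α = 0.01, fail to reject H₀.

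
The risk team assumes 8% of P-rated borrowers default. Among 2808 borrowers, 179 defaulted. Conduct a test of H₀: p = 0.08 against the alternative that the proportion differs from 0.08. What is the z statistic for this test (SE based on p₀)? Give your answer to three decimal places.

p̂ = 179/2808 ≈ 0.063746.
Under H₀, SE = √(0.08·0.92/2808) = √(2.62108e-05) = 0.005120.
z = (0.063746 − 0.08)/0.005120 = -0.016254/0.005120 = -3.175.

z = -3.175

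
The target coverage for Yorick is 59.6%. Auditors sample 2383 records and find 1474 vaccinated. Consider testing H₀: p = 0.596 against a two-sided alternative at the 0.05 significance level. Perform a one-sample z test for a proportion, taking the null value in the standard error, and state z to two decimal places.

p̂ = 1474/2383 = 0.61855.
SE = √(p₀(1−p₀)/n) = √(0.24078/2383) = 0.01005.
z = (0.61855 − 0.596)/0.01005 = 0.02255/0.01005 = 2.24.
Two-sided p-value ≈ 2·Φ(−2.243) = 0.0249. With α = 0.05, reject H₀.

z = 2.24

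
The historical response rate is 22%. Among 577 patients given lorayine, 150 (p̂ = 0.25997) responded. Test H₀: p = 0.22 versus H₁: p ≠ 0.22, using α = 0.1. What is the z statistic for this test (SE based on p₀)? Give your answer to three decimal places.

p̂ = 150/577 = 0.25997.
Under H₀, SE = √(0.22·0.78/577) = √(0.0002974) = 0.01725.
z = (0.25997 − 0.22)/0.01725 = 0.03997/0.01725 = 2.317.
Two-sided p-value ≈ 2·Φ(−2.317) = 0.0205, so at α = 0.1 we reject H₀.

z = 2.317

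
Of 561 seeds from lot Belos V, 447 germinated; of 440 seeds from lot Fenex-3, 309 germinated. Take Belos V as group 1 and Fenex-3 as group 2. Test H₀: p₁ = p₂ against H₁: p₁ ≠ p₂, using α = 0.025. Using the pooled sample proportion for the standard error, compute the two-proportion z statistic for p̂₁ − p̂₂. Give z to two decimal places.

p̂₁ = 447/561 = 0.7968, p̂₂ = 309/440 = 0.7023.
Pooled p̂ = (447+309)/(561+440) = 756/1001 = 0.7552.
SE = √(0.18485 × 0.00405526) = 0.0274.
z = (0.7968 − 0.7023)/0.0274 = 0.0945/0.0274 = 3.45.
Two-sided p-value ≈ 2·Φ(−3.452) = 0.0006, so at α = 0.025 we reject H₀.

z = 3.45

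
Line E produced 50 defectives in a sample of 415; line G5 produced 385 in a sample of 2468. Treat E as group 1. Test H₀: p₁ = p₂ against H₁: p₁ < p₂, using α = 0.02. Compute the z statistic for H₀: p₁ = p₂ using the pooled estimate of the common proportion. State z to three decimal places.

p̂₁ = 50/415 = 0.12048, p̂₂ = 385/2468 = 0.15600.
Pooled p̂ = (50+385)/(415+2468) = 435/2883 = 0.15088.
SE = √(0.128118 × 0.00281482) = 0.01899.
z = (0.12048 − 0.15600)/0.01899 = -0.03552/0.01899 = -1.870.
p-value = P(Z < -1.870) ≈ 0.0307. With α = 0.02, fail to reject H₀.

z = -1.870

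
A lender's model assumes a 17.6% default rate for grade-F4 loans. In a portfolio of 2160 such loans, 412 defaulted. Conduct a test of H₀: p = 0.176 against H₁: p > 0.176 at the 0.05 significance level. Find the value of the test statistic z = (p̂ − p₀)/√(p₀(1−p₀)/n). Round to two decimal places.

z = 1.80

p̂ = 412/2160 ≈ 0.19074.
Under H₀, SE = √(0.176·0.824/2160) = √(6.71407e-05) = 0.00819.
z = (0.19074 − 0.176)/0.00819 = 0.01474/0.00819 = 1.80.
p-value = P(Z > 1.799) ≈ 0.0360. With α = 0.05, reject H₀.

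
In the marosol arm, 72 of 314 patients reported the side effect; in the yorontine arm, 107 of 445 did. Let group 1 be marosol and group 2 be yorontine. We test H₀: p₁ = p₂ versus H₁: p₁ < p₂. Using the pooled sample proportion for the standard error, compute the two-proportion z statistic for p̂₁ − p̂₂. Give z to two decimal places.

p̂₁ = 72/314 = 0.22930, p̂₂ = 107/445 = 0.24045.
Pooled p̂ = (72+107)/(314+445) = 179/759 = 0.23584.
SE = √(p̂(1−p̂)(1/n₁+1/n₂)) = √(0.23584·0.76416·0.0054319) = √(0.000978925) = 0.03129.
z = (0.22930 − 0.24045)/0.03129 = -0.01115/0.03129 = -0.36.
p-value = P(Z < -0.356) ≈ 0.3608.

z = -0.36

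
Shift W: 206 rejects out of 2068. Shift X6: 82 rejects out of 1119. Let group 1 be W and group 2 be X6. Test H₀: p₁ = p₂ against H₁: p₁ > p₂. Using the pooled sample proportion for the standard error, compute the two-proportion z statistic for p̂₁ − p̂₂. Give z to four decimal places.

p̂₁ = 206/2068 ≈ 0.0996132, p̂₂ = 82/1119 ≈ 0.0732797.
Pooled p̂ = (206+82)/(2068+1119) = 288/3187 = 0.0903671.
SE = √(0.0822009 × 0.00137721) = 0.0106399.
z = (0.0996132 − 0.0732797)/0.0106399 = 0.0263335/0.0106399 = 2.4750.
p-value = P(Z > 2.475) ≈ 0.0067.

z = 2.4750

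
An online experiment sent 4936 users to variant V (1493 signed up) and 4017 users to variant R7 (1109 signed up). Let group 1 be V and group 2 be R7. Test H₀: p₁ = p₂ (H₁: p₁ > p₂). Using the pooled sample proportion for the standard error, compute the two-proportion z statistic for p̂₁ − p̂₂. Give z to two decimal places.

z = 2.74

p̂₁ = 1493/4936 = 0.302472, p̂₂ = 1109/4017 = 0.276077.
Pooled p̂ = (1493+1109)/(4936+4017) = 2602/8953 = 0.290629.
SE = √(p̂(1−p̂)(1/n₁+1/n₂)) = √(0.290629·0.709371·0.000451535) = √(9.30902e-05) = 0.009648.
z = (0.302472 − 0.276077)/0.009648 = 0.026395/0.009648 = 2.74.
p-value = P(Z > 2.736) ≈ 0.0031.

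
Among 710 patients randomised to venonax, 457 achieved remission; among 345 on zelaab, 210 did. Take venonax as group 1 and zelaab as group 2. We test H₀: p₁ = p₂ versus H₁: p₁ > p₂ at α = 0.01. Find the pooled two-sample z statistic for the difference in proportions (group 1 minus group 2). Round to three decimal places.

z = 1.105

p̂₁ = 457/710 = 0.64366, p̂₂ = 210/345 = 0.60870.
Pooled p̂ = (457+210)/(710+345) = 667/1055 = 0.63223.
SE = √(p̂(1−p̂)(1/n₁+1/n₂)) = √(0.63223·0.36777·0.004307) = √(0.00100145) = 0.03165.
z = (0.64366 − 0.60870)/0.03165 = 0.03496/0.03165 = 1.105.
p-value = P(Z > 1.105) ≈ 0.1346, so at α = 0.01 we fail to reject H₀.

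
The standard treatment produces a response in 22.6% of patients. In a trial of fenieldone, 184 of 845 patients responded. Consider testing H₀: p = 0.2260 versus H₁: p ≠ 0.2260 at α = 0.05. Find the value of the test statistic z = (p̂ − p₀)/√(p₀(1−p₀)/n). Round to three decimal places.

z = -0.573

p̂ = 184/845 = 0.21775.
Under H₀, SE = √(0.226·0.774/845) = √(0.000207011) = 0.01439.
z = (0.21775 − 0.226)/0.01439 = -0.00825/0.01439 = -0.573.
Two-sided p-value ≈ 2·Φ(−0.573) = 0.5664; since p > α = 0.05, fail to reject H₀.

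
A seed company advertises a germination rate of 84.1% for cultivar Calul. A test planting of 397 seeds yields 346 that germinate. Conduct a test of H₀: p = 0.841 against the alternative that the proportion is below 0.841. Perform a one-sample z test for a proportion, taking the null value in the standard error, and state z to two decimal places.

z = 1.66

p̂ = 346/397 = 0.8715.
SE = √(p₀(1−p₀)/n) = √(0.13372/397) = 0.0184.
z = (0.8715 − 0.841)/0.0184 = 0.0305/0.0184 = 1.66.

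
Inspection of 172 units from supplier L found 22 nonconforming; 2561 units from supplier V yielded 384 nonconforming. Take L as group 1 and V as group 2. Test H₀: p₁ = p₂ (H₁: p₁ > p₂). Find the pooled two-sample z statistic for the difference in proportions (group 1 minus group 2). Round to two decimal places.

z = -0.79

p̂₁ = 22/172 = 0.1279, p̂₂ = 384/2561 = 0.1499.
Pooled p̂ = (22+384)/(172+2561) = 406/2733 = 0.1486.
SE = √(p̂(1−p̂)(1/n₁+1/n₂)) = √(0.1486·0.8514·0.00620443) = √(0.000784774) = 0.0280.
z = (0.1279 − 0.1499)/0.0280 = -0.0220/0.0280 = -0.79.
p-value = P(Z > -0.787) ≈ 0.7842.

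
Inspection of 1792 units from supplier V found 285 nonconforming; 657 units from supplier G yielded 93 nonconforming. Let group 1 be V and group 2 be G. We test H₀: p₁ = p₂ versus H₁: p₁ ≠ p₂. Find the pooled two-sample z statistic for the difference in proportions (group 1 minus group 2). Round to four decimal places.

z = 1.0613

p̂₁ = 285/1792 = 0.159040, p̂₂ = 93/657 = 0.141553.
Pooled p̂ = (285+93)/(1792+657) = 378/2449 = 0.154349.
SE = √(p̂(1−p̂)(1/n₁+1/n₂)) = √(0.154349·0.845651·0.00208011) = √(0.000271506) = 0.016477.
z = (0.159040 − 0.141553)/0.016477 = 0.017487/0.016477 = 1.0613.
Two-sided p-value ≈ 2·Φ(−1.061) = 0.2885.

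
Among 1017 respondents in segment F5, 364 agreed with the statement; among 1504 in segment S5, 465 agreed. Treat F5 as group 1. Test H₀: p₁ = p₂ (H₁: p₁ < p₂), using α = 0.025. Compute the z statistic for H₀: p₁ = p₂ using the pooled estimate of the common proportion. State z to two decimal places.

z = 2.56

p̂₁ = 364/1017 = 0.35792, p̂₂ = 465/1504 = 0.30918.
Pooled p̂ = (364+465)/(1017+1504) = 829/2521 = 0.32884.
SE = √(0.220703 × 0.00164818) = 0.01907.
z = (0.35792 − 0.30918)/0.01907 = 0.04874/0.01907 = 2.56.
p-value = P(Z < 2.556) ≈ 0.9947. With α = 0.025, fail to reject H₀.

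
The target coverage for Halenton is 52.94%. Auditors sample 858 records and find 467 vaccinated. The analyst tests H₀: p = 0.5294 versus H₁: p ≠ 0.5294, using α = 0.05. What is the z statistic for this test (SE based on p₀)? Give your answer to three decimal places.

z = 0.874

p̂ = 467/858 = 0.54429.
Under H₀, SE = √(0.5294·0.4706/858) = √(0.000290368) = 0.01704.
z = (0.54429 − 0.5294)/0.01704 = 0.01489/0.01704 = 0.874.
p-value = 2·P(Z > 0.874) ≈ 0.3822. With α = 0.05, fail to reject H₀.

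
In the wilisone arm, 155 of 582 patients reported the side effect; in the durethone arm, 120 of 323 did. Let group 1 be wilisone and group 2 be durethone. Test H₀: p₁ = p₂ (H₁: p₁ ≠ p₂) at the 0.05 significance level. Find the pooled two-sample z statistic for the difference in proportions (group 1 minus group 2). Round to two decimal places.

p̂₁ = 155/582 ≈ 0.2663, p̂₂ = 120/323 ≈ 0.3715.
Pooled p̂ = (155+120)/(582+323) = 275/905 = 0.3039.
SE = √(0.211532 × 0.00481419) = 0.0319.
z = (0.2663 − 0.3715)/0.0319 = -0.1052/0.0319 = -3.30.
Two-sided p-value ≈ 2·Φ(−3.296) = 0.0010, so at α = 0.05 we reject H₀.

z = -3.30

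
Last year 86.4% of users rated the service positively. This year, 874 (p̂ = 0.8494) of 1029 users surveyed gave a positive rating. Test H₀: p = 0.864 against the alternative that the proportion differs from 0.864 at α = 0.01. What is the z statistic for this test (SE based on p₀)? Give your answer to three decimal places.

p̂ = 874/1029 = 0.84937.
Under H₀, SE = √(0.864·0.136/1029) = √(0.000114192) = 0.01069.
z = (0.84937 − 0.864)/0.01069 = -0.01463/0.01069 = -1.369.
p-value = 2·P(Z > 1.369) ≈ 0.1709; since p > α = 0.01, fail to reject H₀.

z = -1.369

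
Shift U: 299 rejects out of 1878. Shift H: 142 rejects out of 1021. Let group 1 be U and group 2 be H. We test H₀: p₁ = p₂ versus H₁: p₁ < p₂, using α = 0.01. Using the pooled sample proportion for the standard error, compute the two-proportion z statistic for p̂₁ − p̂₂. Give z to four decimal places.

z = 1.4417

p̂₁ = 299/1878 = 0.159212, p̂₂ = 142/1021 = 0.139079.
Pooled p̂ = (299+142)/(1878+1021) = 441/2899 = 0.152121.
SE = √(0.12898 × 0.00151191) = 0.013965.
z = (0.159212 − 0.139079)/0.013965 = 0.020133/0.013965 = 1.4417.
p-value = P(Z < 1.442) ≈ 0.9253; since p > α = 0.01, fail to reject H₀.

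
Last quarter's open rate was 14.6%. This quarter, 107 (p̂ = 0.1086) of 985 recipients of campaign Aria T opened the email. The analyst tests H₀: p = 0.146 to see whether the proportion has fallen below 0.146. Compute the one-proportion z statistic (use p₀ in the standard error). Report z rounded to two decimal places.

p̂ = 107/985 ≈ 0.10863.
SE = √(p₀(1−p₀)/n) = √(0.12468/985) = 0.01125.
z = (0.10863 − 0.146)/0.01125 = -0.03737/0.01125 = -3.32.
p-value = P(Z < -3.322) ≈ 0.0004.

z = -3.32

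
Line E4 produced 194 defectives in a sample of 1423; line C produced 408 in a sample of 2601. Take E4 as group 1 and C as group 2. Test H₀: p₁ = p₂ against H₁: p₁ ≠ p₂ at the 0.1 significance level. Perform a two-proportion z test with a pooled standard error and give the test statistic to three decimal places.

p̂₁ = 194/1423 ≈ 0.13633, p̂₂ = 408/2601 ≈ 0.15686.
Pooled p̂ = (194+408)/(1423+2601) = 602/4024 = 0.14960.
SE = √(0.127222 × 0.00108721) = 0.01176.
z = (0.13633 − 0.15686)/0.01176 = -0.02053/0.01176 = -1.746.
p-value = 2·P(Z > 1.746) ≈ 0.0809. With α = 0.1, reject H₀.

z = -1.746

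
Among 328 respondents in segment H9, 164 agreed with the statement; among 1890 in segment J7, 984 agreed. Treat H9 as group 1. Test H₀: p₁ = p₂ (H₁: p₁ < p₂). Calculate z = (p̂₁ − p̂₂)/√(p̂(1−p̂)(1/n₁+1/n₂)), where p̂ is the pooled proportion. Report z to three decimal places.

z = -0.690

p̂₁ = 164/328 = 0.50000, p̂₂ = 984/1890 = 0.52063.
Pooled p̂ = (164+984)/(328+1890) = 1148/2218 = 0.51758.
SE = √(0.249691 × 0.00357788) = 0.02989.
z = (0.50000 − 0.52063)/0.02989 = -0.02063/0.02989 = -0.690.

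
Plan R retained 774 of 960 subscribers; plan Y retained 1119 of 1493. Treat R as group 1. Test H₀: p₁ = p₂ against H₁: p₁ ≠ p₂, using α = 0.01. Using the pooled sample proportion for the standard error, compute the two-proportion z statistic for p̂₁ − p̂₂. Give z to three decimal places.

p̂₁ = 774/960 ≈ 0.806250, p̂₂ = 1119/1493 ≈ 0.749498.
Pooled p̂ = (774+1119)/(960+1493) = 1893/2453 = 0.771708.
SE = √(p̂(1−p̂)(1/n₁+1/n₂)) = √(0.771708·0.228292·0.00171146) = √(0.000301516) = 0.017364.
z = (0.806250 − 0.749498)/0.017364 = 0.056752/0.017364 = 3.268.
Two-sided p-value ≈ 2·Φ(−3.268) = 0.0011, so at α = 0.01 we reject H₀.

z = 3.268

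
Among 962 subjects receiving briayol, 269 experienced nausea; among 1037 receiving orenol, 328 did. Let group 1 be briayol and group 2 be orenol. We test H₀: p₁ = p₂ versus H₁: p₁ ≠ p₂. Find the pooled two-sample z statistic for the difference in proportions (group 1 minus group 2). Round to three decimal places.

z = -1.790

p̂₁ = 269/962 ≈ 0.27963, p̂₂ = 328/1037 ≈ 0.31630.
Pooled p̂ = (269+328)/(962+1037) = 597/1999 = 0.29865.
SE = √(0.209458 × 0.00200382) = 0.02049.
z = (0.27963 − 0.31630)/0.02049 = -0.03667/0.02049 = -1.790.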